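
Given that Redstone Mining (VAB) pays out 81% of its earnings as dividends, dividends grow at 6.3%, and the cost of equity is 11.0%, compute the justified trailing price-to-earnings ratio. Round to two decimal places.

18.32

Justified trailing P/E = b(1+g)/(r−g) = 0.81×(1+0.063)/(0.11−0.063) = 18.3198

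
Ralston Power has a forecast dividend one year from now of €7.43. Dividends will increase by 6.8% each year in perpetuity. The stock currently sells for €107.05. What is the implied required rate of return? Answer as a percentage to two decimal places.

13.74%

Rearranging the constant-growth DDM: r = D₁/P₀ + g.
r = 7.4300 / 107.05 + 0.068 = 0.06941 + 0.068 = 0.13741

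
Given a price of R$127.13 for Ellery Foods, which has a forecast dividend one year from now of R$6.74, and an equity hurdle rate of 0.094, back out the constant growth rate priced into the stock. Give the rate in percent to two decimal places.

From P₀ = D₁/(r − g), the implied growth is g = r − D₁/P₀.
g = 0.094 − 6.74/127.13 = 0.094 − 0.05302 = 0.04098

4.10%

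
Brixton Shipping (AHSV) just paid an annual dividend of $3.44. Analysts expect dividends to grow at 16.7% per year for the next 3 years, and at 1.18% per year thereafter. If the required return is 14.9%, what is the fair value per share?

Two-stage DDM. Project D₁…D_3 at 0.167, terminal growth 0.0118, discount at r = 0.149.
D_1 = 4.0145
D_2 = 4.6849
D_3 = 5.4673
Terminal value at t=3: TV = D_4/(r−g) = 5.5318/(0.149−0.0118) = 40.3192
P₀ = 4.0145/(1+0.149)^1 + 4.6849/(1+0.149)^2 + 5.4673/(1+0.149)^3 + 40.3192/(1+0.149)^3 = 37.2265

$37.23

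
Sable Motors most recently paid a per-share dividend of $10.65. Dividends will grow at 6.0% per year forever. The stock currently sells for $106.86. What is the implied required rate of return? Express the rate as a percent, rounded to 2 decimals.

Rearranging the constant-growth DDM: r = D₁/P₀ + g.
D₁ = 10.65 × (1 + 0.06) = 11.2890.
r = 11.2890 / 106.86 + 0.06 = 0.10564 + 0.06 = 0.16564

16.56%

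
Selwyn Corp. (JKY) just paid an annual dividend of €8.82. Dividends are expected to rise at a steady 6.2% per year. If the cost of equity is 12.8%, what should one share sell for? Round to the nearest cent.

€141.92

Gordon growth model: P₀ = D₁/(r − g). D₁ = 8.82 × (1 + 0.062) = 9.3668.
P₀ = 9.3668 / (0.128 − 0.062) = 9.3668 / 0.066 = 141.9218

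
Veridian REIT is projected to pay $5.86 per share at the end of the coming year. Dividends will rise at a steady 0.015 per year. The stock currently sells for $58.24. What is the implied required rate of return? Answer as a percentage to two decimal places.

Rearranging the constant-growth DDM: r = D₁/P₀ + g.
r = 5.8600 / 58.24 + 0.015 = 0.10062 + 0.015 = 0.11562

11.56%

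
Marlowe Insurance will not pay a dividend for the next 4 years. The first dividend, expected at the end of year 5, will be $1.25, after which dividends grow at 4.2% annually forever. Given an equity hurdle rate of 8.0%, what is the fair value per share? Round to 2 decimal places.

Deferred-dividend DDM. At t=4 the remaining stream is a growing perpetuity with first payment D_5 = 1.25.
V_4 = D_5/(r−g) = 1.25/(0.08−0.042) = 32.8947
P₀ = V_4/(1+r)^4 = 32.8947/(1+0.08)^4 = 24.1786

$24.18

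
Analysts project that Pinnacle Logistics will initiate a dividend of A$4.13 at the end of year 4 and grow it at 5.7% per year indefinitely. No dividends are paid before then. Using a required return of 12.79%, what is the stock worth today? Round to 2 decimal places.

Deferred-dividend DDM. At t=3 the remaining stream is a growing perpetuity with first payment D_4 = 4.13.
V_3 = D_4/(r−g) = 4.13/(0.1279−0.057) = 58.2511
P₀ = V_3/(1+r)^3 = 58.2511/(1+0.1279)^3 = 40.5968

A$40.60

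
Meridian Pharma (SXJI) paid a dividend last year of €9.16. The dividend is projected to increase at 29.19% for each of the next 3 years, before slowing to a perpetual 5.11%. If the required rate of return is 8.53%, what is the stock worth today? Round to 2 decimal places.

Two-stage DDM. Project D₁…D_3 at 0.2919, terminal growth 0.0511, discount at r = 0.0853.
D_1 = 11.8338
D_2 = 15.2881
D_3 = 19.7507
Terminal value at t=3: TV = D_4/(r−g) = 20.7599/(0.0853−0.0511) = 607.0159
P₀ = 11.8338/(1+0.0853)^1 + 15.2881/(1+0.0853)^2 + 19.7507/(1+0.0853)^3 + 607.0159/(1+0.0853)^3 = 514.1770

€514.18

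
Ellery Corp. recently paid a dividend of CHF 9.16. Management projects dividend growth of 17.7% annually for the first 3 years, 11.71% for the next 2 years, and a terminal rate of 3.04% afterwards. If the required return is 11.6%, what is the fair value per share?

CHF 181.72

Three-stage DDM. Project D₁…D_5; terminal Gordon value at t=5 with g = 0.0304; discount at r = 0.116.
D_1 = 10.7813
D_2 = 12.6896
D_3 = 14.9357
D_4 = 16.6846
D_5 = 18.6384
TV_5 = 19.2050/(0.116−0.0304) = 224.3577
P₀ = Σ Dₜ/(1+r)ᵗ + TV_5/(1+r)^5 = 181.7226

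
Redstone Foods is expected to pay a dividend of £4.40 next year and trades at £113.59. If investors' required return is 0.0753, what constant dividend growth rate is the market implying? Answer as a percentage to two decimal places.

From P₀ = D₁/(r − g), the implied growth is g = r − D₁/P₀.
g = 0.0753 − 4.40/113.59 = 0.0753 − 0.03874 = 0.03656

3.66%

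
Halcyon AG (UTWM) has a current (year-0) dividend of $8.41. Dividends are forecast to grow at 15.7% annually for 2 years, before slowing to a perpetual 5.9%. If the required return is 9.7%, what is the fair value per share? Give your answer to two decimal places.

Two-stage DDM. Project D₁…D_2 at 0.157, terminal growth 0.059, discount at r = 0.097.
D_1 = 9.7304
D_2 = 11.2580
Terminal value at t=2: TV = D_3/(r−g) = 11.9223/(0.097−0.059) = 313.7437
P₀ = 9.7304/(1+0.097)^1 + 11.2580/(1+0.097)^2 + 313.7437/(1+0.097)^2 = 278.9376

$278.94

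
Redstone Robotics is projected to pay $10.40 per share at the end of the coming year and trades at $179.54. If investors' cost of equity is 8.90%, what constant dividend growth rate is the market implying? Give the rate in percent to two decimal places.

From P₀ = D₁/(r − g), the implied growth is g = r − D₁/P₀.
g = 0.089 − 10.40/179.54 = 0.089 − 0.05793 = 0.03107

3.11%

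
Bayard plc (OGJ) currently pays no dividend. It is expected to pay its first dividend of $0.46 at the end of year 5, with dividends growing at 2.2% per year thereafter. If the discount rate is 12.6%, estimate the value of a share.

$2.75

Deferred-dividend DDM. At t=4 the remaining stream is a growing perpetuity with first payment D_5 = 0.46.
V_4 = D_5/(r−g) = 0.46/(0.126−0.022) = 4.4231
P₀ = V_4/(1+r)^4 = 4.4231/(1+0.126)^4 = 2.7515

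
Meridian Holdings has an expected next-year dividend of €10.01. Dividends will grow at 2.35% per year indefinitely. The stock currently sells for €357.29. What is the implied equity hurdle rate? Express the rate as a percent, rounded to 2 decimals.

Rearranging the constant-growth DDM: r = D₁/P₀ + g.
r = 10.0100 / 357.29 + 0.0235 = 0.02802 + 0.0235 = 0.05152

5.15%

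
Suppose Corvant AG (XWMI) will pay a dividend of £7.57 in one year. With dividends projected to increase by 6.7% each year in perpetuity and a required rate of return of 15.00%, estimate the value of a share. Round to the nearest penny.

Gordon growth model: P₀ = D₁/(r − g), with D₁ = 7.57 given directly.
P₀ = 7.5700 / (0.15 − 0.067) = 7.5700 / 0.083 = 91.2048

£91.20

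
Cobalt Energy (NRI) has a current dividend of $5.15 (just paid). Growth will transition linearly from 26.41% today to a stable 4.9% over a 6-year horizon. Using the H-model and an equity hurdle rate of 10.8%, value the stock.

H-model: P₀ = D₀[(1+g_L) + H(g_S−g_L)]/(r−g_L), with H = 6/2 = 3.
P₀ = 5.15 × [(1+0.049) + 3×(0.2641−0.049)] / (0.108−0.049)
   = 5.15 × 1.6943 / 0.059 = 147.8923

$147.89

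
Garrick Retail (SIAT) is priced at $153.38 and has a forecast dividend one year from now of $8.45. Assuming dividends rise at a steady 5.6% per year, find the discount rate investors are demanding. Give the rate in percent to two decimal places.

Rearranging the constant-growth DDM: r = D₁/P₀ + g.
r = 8.4500 / 153.38 + 0.056 = 0.05509 + 0.056 = 0.11109

11.11%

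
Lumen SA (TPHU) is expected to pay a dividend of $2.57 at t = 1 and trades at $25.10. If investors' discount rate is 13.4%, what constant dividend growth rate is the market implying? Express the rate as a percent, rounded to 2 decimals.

3.16%

From P₀ = D₁/(r − g), the implied growth is g = r − D₁/P₀.
g = 0.134 − 2.57/25.10 = 0.134 − 0.10239 = 0.03161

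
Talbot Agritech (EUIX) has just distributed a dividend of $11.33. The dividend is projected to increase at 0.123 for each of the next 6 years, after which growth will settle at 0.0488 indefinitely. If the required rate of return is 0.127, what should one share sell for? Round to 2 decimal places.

Two-stage DDM. Project D₁…D_6 at 0.123, terminal growth 0.0488, discount at r = 0.127.
D_1 = 12.7236
D_2 = 14.2886
D_3 = 16.0461
D_4 = 18.0198
D_5 = 20.2362
D_6 = 22.7252
Terminal value at t=6: TV = D_7/(r−g) = 23.8342/(0.127−0.0488) = 304.7855
P₀ = 12.7236/(1+0.127)^1 + 14.2886/(1+0.127)^2 + 16.0461/(1+0.127)^3 + 18.0198/(1+0.127)^4 + 20.2362/(1+0.127)^5 + 22.7252/(1+0.127)^6 + 304.7855/(1+0.127)^6 = 215.8884

$215.89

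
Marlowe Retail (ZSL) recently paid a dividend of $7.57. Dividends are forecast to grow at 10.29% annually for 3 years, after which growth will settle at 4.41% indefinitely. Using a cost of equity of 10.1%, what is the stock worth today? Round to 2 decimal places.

$162.42

Two-stage DDM. Project D₁…D_3 at 0.1029, terminal growth 0.0441, discount at r = 0.101.
D_1 = 8.3490
D_2 = 9.2081
D_3 = 10.1556
Terminal value at t=3: TV = D_4/(r−g) = 10.6034/(0.101−0.0441) = 186.3520
P₀ = 8.3490/(1+0.101)^1 + 9.2081/(1+0.101)^2 + 10.1556/(1+0.101)^3 + 186.3520/(1+0.101)^3 = 162.4164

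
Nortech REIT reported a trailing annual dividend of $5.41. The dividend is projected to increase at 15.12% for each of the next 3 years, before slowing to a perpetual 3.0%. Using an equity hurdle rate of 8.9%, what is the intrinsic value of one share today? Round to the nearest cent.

$129.73

Two-stage DDM. Project D₁…D_3 at 0.1512, terminal growth 0.03, discount at r = 0.089.
D_1 = 6.2280
D_2 = 7.1697
D_3 = 8.2537
Terminal value at t=3: TV = D_4/(r−g) = 8.5013/(0.089−0.03) = 144.0903
P₀ = 6.2280/(1+0.089)^1 + 7.1697/(1+0.089)^2 + 8.2537/(1+0.089)^3 + 144.0903/(1+0.089)^3 = 129.7266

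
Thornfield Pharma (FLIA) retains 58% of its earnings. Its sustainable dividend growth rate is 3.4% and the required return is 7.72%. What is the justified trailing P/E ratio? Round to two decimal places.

Payout ratio b = 1 − 0.58 = 0.42.
Justified trailing P/E = b(1+g)/(r−g) = 0.42×(1+0.034)/(0.0772−0.034) = 10.0528

10.05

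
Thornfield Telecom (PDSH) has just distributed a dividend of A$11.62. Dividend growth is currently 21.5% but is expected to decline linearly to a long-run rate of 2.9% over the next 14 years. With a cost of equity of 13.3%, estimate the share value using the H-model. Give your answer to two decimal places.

H-model: P₀ = D₀[(1+g_L) + H(g_S−g_L)]/(r−g_L), with H = 14/2 = 7.
P₀ = 11.62 × [(1+0.029) + 7×(0.215−0.029)] / (0.133−0.029)
   = 11.62 × 2.3310 / 0.104 = 260.4444

A$260.44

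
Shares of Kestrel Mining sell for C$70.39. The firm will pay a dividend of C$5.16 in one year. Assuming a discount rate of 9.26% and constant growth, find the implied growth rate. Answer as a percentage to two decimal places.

From P₀ = D₁/(r − g), the implied growth is g = r − D₁/P₀.
g = 0.0926 − 5.16/70.39 = 0.0926 − 0.07331 = 0.01929

1.93%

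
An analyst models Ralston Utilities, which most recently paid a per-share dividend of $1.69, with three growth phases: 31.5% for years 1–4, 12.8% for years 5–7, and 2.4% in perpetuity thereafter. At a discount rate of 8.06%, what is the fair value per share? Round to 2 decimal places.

Three-stage DDM. Project D₁…D_7; terminal Gordon value at t=7 with g = 0.024; discount at r = 0.0806.
D_1 = 2.2224
D_2 = 2.9224
D_3 = 3.8429
D_4 = 5.0535
D_5 = 5.7003
D_6 = 6.4300
D_7 = 7.2530
TV_7 = 7.4271/(0.0806−0.024) = 131.2202
P₀ = Σ Dₜ/(1+r)ᵗ + TV_7/(1+r)^7 = 99.7026

$99.70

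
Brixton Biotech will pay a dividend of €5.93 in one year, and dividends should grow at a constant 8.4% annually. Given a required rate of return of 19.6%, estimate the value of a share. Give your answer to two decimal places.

Gordon growth model: P₀ = D₁/(r − g), with D₁ = 5.93 given directly.
P₀ = 5.9300 / (0.196 − 0.084) = 5.9300 / 0.112 = 52.9464

€52.95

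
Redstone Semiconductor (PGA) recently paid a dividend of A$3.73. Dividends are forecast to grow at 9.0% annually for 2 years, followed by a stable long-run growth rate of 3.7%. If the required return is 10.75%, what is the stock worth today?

A$60.43

Two-stage DDM. Project D₁…D_2 at 0.09, terminal growth 0.037, discount at r = 0.1075.
D_1 = 4.0657
D_2 = 4.4316
Terminal value at t=2: TV = D_3/(r−g) = 4.5956/(0.1075−0.037) = 65.1856
P₀ = 4.0657/(1+0.1075)^1 + 4.4316/(1+0.1075)^2 + 65.1856/(1+0.1075)^2 = 60.4293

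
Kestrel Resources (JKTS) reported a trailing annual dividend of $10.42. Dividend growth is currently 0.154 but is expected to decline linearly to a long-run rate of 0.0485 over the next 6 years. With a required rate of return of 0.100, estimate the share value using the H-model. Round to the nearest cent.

H-model: P₀ = D₀[(1+g_L) + H(g_S−g_L)]/(r−g_L), with H = 6/2 = 3.
P₀ = 10.42 × [(1+0.0485) + 3×(0.154−0.0485)] / (0.1−0.0485)
   = 10.42 × 1.3650 / 0.0515 = 276.1806

$276.18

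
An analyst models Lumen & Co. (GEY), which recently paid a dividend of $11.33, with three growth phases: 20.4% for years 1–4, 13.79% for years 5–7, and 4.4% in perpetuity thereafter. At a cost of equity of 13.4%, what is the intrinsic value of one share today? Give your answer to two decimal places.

Three-stage DDM. Project D₁…D_7; terminal Gordon value at t=7 with g = 0.044; discount at r = 0.134.
D_1 = 13.6413
D_2 = 16.4241
D_3 = 19.7747
D_4 = 23.8087
D_5 = 27.0919
D_6 = 30.8279
D_7 = 35.0791
TV_7 = 36.6226/(0.134−0.044) = 406.9173
P₀ = Σ Dₜ/(1+r)ᵗ + TV_7/(1+r)^7 = 264.9877

$264.99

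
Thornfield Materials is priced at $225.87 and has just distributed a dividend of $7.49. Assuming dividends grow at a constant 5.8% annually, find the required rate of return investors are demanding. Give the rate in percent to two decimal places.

Rearranging the constant-growth DDM: r = D₁/P₀ + g.
D₁ = 7.49 × (1 + 0.058) = 7.9244.
r = 7.9244 / 225.87 + 0.058 = 0.03508 + 0.058 = 0.09308

9.31%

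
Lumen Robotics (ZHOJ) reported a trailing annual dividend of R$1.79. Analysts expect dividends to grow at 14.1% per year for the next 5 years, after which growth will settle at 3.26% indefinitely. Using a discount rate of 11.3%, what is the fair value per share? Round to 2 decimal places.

R$35.68

Two-stage DDM. Project D₁…D_5 at 0.141, terminal growth 0.0326, discount at r = 0.113.
D_1 = 2.0424
D_2 = 2.3304
D_3 = 2.6589
D_4 = 3.0339
D_5 = 3.4616
Terminal value at t=5: TV = D_6/(r−g) = 3.5745/(0.113−0.0326) = 44.4588
P₀ = 2.0424/(1+0.113)^1 + 2.3304/(1+0.113)^2 + 2.6589/(1+0.113)^3 + 3.0339/(1+0.113)^4 + 3.4616/(1+0.113)^5 + 44.4588/(1+0.113)^5 = 35.6790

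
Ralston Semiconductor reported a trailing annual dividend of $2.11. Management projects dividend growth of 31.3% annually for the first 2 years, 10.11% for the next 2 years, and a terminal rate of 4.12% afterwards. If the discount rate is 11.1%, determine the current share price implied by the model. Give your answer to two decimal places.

$54.44

Three-stage DDM. Project D₁…D_4; terminal Gordon value at t=4 with g = 0.0412; discount at r = 0.111.
D_1 = 2.7704
D_2 = 3.6376
D_3 = 4.0053
D_4 = 4.4103
TV_4 = 4.5920/(0.111−0.0412) = 65.7876
P₀ = Σ Dₜ/(1+r)ᵗ + TV_4/(1+r)^4 = 54.4367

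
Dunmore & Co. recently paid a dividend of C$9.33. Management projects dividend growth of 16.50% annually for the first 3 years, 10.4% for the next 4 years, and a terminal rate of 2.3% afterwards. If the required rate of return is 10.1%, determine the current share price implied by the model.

Three-stage DDM. Project D₁…D_7; terminal Gordon value at t=7 with g = 0.023; discount at r = 0.101.
D_1 = 10.8695
D_2 = 12.6629
D_3 = 14.7523
D_4 = 16.2865
D_5 = 17.9803
D_6 = 19.8503
D_7 = 21.9147
TV_7 = 22.4187/(0.101−0.023) = 287.4198
P₀ = Σ Dₜ/(1+r)ᵗ + TV_7/(1+r)^7 = 222.4444

C$222.44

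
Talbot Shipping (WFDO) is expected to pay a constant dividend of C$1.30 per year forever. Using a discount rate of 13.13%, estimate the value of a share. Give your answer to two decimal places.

C$9.90

Zero-growth DDM (perpetuity): P₀ = D/r = 1.30 / 0.1313 = 9.9010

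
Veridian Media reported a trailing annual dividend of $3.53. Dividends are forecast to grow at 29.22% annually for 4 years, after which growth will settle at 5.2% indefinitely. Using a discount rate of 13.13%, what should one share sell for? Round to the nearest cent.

Two-stage DDM. Project D₁…D_4 at 0.2922, terminal growth 0.052, discount at r = 0.1313.
D_1 = 4.5615
D_2 = 5.8943
D_3 = 7.6166
D_4 = 9.8422
Terminal value at t=4: TV = D_5/(r−g) = 10.3540/(0.1313−0.052) = 130.5678
P₀ = 4.5615/(1+0.1313)^1 + 5.8943/(1+0.1313)^2 + 7.6166/(1+0.1313)^3 + 9.8422/(1+0.1313)^4 + 130.5678/(1+0.1313)^4 = 99.6191

$99.62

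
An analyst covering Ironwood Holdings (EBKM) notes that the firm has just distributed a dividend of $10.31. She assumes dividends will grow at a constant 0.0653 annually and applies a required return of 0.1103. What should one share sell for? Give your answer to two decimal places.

$244.07

Gordon growth model: P₀ = D₁/(r − g). D₁ = 10.31 × (1 + 0.0653) = 10.9832.
P₀ = 10.9832 / (0.1103 − 0.0653) = 10.9832 / 0.045 = 244.0721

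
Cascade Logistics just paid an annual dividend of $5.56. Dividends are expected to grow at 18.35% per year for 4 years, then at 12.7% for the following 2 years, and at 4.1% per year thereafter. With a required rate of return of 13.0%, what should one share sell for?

$116.16

Three-stage DDM. Project D₁…D_6; terminal Gordon value at t=6 with g = 0.041; discount at r = 0.13.
D_1 = 6.5803
D_2 = 7.7877
D_3 = 9.2168
D_4 = 10.9081
D_5 = 12.2934
D_6 = 13.8547
TV_6 = 14.4227/(0.13−0.041) = 162.0527
P₀ = Σ Dₜ/(1+r)ᵗ + TV_6/(1+r)^6 = 116.1639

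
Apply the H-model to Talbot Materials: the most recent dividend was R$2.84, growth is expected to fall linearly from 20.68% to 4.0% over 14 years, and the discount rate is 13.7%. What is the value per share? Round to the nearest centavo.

H-model: P₀ = D₀[(1+g_L) + H(g_S−g_L)]/(r−g_L), with H = 14/2 = 7.
P₀ = 2.84 × [(1+0.04) + 7×(0.2068−0.04)] / (0.137−0.04)
   = 2.84 × 2.2076 / 0.097 = 64.6349

R$64.63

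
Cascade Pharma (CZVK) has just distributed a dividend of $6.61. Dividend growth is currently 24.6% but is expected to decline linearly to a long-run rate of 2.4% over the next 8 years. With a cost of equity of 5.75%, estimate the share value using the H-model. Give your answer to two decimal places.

$377.26

H-model: P₀ = D₀[(1+g_L) + H(g_S−g_L)]/(r−g_L), with H = 8/2 = 4.
P₀ = 6.61 × [(1+0.024) + 4×(0.246−0.024)] / (0.0575−0.024)
   = 6.61 × 1.9120 / 0.0335 = 377.2633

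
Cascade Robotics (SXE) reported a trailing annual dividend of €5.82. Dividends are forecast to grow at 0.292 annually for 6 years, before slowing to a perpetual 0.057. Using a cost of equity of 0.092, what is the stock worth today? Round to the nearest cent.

€547.67

Two-stage DDM. Project D₁…D_6 at 0.292, terminal growth 0.057, discount at r = 0.092.
D_1 = 7.5194
D_2 = 9.7151
D_3 = 12.5519
D_4 = 16.2171
D_5 = 20.9525
D_6 = 27.0706
Terminal value at t=6: TV = D_7/(r−g) = 28.6136/(0.092−0.057) = 817.5325
P₀ = 7.5194/(1+0.092)^1 + 9.7151/(1+0.092)^2 + 12.5519/(1+0.092)^3 + 16.2171/(1+0.092)^4 + 20.9525/(1+0.092)^5 + 27.0706/(1+0.092)^6 + 817.5325/(1+0.092)^6 = 547.6707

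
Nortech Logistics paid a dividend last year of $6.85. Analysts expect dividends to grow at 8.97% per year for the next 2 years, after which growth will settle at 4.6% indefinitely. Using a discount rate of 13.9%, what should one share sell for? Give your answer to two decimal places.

$83.34

Two-stage DDM. Project D₁…D_2 at 0.0897, terminal growth 0.046, discount at r = 0.139.
D_1 = 7.4644
D_2 = 8.1340
Terminal value at t=2: TV = D_3/(r−g) = 8.5082/(0.139−0.046) = 91.4857
P₀ = 7.4644/(1+0.139)^1 + 8.1340/(1+0.139)^2 + 91.4857/(1+0.139)^2 = 83.3423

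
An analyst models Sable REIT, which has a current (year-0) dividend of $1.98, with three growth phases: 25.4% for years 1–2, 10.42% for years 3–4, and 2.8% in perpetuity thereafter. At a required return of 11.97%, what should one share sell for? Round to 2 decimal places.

$36.64

Three-stage DDM. Project D₁…D_4; terminal Gordon value at t=4 with g = 0.028; discount at r = 0.1197.
D_1 = 2.4829
D_2 = 3.1136
D_3 = 3.4380
D_4 = 3.7963
TV_4 = 3.9026/(0.1197−0.028) = 42.5578
P₀ = Σ Dₜ/(1+r)ᵗ + TV_4/(1+r)^4 = 36.6405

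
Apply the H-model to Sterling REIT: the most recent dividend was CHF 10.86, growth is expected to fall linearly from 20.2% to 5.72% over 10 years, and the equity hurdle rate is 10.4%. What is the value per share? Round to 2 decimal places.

CHF 413.33

H-model: P₀ = D₀[(1+g_L) + H(g_S−g_L)]/(r−g_L), with H = 10/2 = 5.
P₀ = 10.86 × [(1+0.0572) + 5×(0.202−0.0572)] / (0.104−0.0572)
   = 10.86 × 1.7812 / 0.0468 = 413.3297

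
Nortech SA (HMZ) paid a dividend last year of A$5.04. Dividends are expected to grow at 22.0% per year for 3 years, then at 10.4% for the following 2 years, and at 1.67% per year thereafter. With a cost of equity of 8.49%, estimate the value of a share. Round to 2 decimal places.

A$144.56

Three-stage DDM. Project D₁…D_5; terminal Gordon value at t=5 with g = 0.0167; discount at r = 0.0849.
D_1 = 6.1488
D_2 = 7.5015
D_3 = 9.1519
D_4 = 10.1037
D_5 = 11.1545
TV_5 = 11.3407/(0.0849−0.0167) = 166.2864
P₀ = Σ Dₜ/(1+r)ᵗ + TV_5/(1+r)^5 = 144.5619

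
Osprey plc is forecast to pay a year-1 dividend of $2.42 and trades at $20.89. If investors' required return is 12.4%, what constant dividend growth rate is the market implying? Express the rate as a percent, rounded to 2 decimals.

0.82%

From P₀ = D₁/(r − g), the implied growth is g = r − D₁/P₀.
g = 0.124 − 2.42/20.89 = 0.124 − 0.11584 = 0.00816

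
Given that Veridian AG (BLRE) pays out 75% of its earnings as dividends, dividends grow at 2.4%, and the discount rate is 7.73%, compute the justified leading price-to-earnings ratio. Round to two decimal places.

14.07

Justified leading P/E = b/(r−g) = 0.75/(0.0773−0.024) = 14.0713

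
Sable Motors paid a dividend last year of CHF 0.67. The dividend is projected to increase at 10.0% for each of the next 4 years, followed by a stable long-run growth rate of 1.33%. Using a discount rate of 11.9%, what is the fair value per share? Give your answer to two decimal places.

Two-stage DDM. Project D₁…D_4 at 0.1, terminal growth 0.0133, discount at r = 0.119.
D_1 = 0.7370
D_2 = 0.8107
D_3 = 0.8918
D_4 = 0.9809
Terminal value at t=4: TV = D_5/(r−g) = 0.9940/(0.119−0.0133) = 9.4039
P₀ = 0.7370/(1+0.119)^1 + 0.8107/(1+0.119)^2 + 0.8918/(1+0.119)^3 + 0.9809/(1+0.119)^4 + 9.4039/(1+0.119)^4 = 8.5659

CHF 8.57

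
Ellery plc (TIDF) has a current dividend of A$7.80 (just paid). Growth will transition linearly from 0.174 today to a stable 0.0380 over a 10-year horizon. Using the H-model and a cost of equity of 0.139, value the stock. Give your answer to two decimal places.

H-model: P₀ = D₀[(1+g_L) + H(g_S−g_L)]/(r−g_L), with H = 10/2 = 5.
P₀ = 7.80 × [(1+0.038) + 5×(0.174−0.038)] / (0.139−0.038)
   = 7.80 × 1.7180 / 0.101 = 132.6772

A$132.68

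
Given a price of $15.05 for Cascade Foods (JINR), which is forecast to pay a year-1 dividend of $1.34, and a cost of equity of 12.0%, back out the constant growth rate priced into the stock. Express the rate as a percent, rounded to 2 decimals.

3.10%

From P₀ = D₁/(r − g), the implied growth is g = r − D₁/P₀.
g = 0.12 − 1.34/15.05 = 0.12 − 0.08904 = 0.03096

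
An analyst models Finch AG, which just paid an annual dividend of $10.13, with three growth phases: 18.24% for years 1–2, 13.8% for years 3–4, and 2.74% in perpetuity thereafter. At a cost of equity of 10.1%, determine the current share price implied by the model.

$221.35

Three-stage DDM. Project D₁…D_4; terminal Gordon value at t=4 with g = 0.0274; discount at r = 0.101.
D_1 = 11.9777
D_2 = 14.1624
D_3 = 16.1169
D_4 = 18.3410
TV_4 = 18.8435/(0.101−0.0274) = 256.0263
P₀ = Σ Dₜ/(1+r)ᵗ + TV_4/(1+r)^4 = 221.3547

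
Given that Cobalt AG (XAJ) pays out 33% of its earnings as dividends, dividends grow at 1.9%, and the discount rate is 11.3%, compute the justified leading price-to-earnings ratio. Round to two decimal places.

3.51

Justified leading P/E = b/(r−g) = 0.33/(0.113−0.019) = 3.5106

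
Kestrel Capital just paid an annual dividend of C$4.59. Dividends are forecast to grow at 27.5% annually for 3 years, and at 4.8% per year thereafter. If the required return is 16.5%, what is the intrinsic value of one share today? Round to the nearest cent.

Two-stage DDM. Project D₁…D_3 at 0.275, terminal growth 0.048, discount at r = 0.165.
D_1 = 5.8522
D_2 = 7.4616
D_3 = 9.5136
Terminal value at t=3: TV = D_4/(r−g) = 9.9702/(0.165−0.048) = 85.2155
P₀ = 5.8522/(1+0.165)^1 + 7.4616/(1+0.165)^2 + 9.5136/(1+0.165)^3 + 85.2155/(1+0.165)^3 = 70.4319

C$70.43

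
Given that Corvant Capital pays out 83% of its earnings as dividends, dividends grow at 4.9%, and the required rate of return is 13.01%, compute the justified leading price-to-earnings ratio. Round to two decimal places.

10.23

Justified leading P/E = b/(r−g) = 0.83/(0.1301−0.049) = 10.2343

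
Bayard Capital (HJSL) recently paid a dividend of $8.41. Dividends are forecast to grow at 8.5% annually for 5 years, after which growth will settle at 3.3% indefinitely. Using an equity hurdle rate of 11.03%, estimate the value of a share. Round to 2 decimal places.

$139.41

Two-stage DDM. Project D₁…D_5 at 0.085, terminal growth 0.033, discount at r = 0.1103.
D_1 = 9.1249
D_2 = 9.9005
D_3 = 10.7420
D_4 = 11.6551
D_5 = 12.6458
Terminal value at t=5: TV = D_6/(r−g) = 13.0631/(0.1103−0.033) = 168.9918
P₀ = 9.1249/(1+0.1103)^1 + 9.9005/(1+0.1103)^2 + 10.7420/(1+0.1103)^3 + 11.6551/(1+0.1103)^4 + 12.6458/(1+0.1103)^5 + 168.9918/(1+0.1103)^5 = 139.4143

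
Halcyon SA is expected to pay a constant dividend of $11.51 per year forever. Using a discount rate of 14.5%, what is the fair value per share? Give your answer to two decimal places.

$79.38

Zero-growth DDM (perpetuity): P₀ = D/r = 11.51 / 0.145 = 79.3793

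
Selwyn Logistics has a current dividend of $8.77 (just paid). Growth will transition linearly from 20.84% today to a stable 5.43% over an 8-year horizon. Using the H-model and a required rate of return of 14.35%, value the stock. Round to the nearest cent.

H-model: P₀ = D₀[(1+g_L) + H(g_S−g_L)]/(r−g_L), with H = 8/2 = 4.
P₀ = 8.77 × [(1+0.0543) + 4×(0.2084−0.0543)] / (0.1435−0.0543)
   = 8.77 × 1.6707 / 0.0892 = 164.2605

$164.26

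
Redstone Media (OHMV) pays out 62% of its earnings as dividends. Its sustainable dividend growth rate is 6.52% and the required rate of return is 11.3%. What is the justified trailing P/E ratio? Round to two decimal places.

Justified trailing P/E = b(1+g)/(r−g) = 0.62×(1+0.0652)/(0.113−0.0652) = 13.8164

13.82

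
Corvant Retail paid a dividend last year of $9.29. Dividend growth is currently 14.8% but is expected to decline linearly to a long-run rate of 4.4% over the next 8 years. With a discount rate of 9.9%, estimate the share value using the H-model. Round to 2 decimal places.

$246.61

H-model: P₀ = D₀[(1+g_L) + H(g_S−g_L)]/(r−g_L), with H = 8/2 = 4.
P₀ = 9.29 × [(1+0.044) + 4×(0.148−0.044)] / (0.099−0.044)
   = 9.29 × 1.4600 / 0.055 = 246.6073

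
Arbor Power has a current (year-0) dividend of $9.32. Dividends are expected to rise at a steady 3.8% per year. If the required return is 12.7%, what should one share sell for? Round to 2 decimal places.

Gordon growth model: P₀ = D₁/(r − g). D₁ = 9.32 × (1 + 0.038) = 9.6742.
P₀ = 9.6742 / (0.127 − 0.038) = 9.6742 / 0.089 = 108.6984

$108.70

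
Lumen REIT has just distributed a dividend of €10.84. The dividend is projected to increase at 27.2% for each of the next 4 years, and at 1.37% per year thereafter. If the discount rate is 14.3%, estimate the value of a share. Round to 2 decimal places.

€187.40

Two-stage DDM. Project D₁…D_4 at 0.272, terminal growth 0.0137, discount at r = 0.143.
D_1 = 13.7885
D_2 = 17.5389
D_3 = 22.3095
D_4 = 28.3777
Terminal value at t=4: TV = D_5/(r−g) = 28.7665/(0.143−0.0137) = 222.4788
P₀ = 13.7885/(1+0.143)^1 + 17.5389/(1+0.143)^2 + 22.3095/(1+0.143)^3 + 28.3777/(1+0.143)^4 + 222.4788/(1+0.143)^4 = 187.4024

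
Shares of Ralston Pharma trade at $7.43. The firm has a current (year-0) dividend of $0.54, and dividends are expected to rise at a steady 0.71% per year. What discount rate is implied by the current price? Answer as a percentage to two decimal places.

Rearranging the constant-growth DDM: r = D₁/P₀ + g.
D₁ = 0.54 × (1 + 0.0071) = 0.5438.
r = 0.5438 / 7.43 + 0.0071 = 0.07319 + 0.0071 = 0.08029

8.03%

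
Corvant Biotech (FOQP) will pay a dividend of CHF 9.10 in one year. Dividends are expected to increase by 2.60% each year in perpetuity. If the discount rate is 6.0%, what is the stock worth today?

Gordon growth model: P₀ = D₁/(r − g), with D₁ = 9.10 given directly.
P₀ = 9.1000 / (0.06 − 0.026) = 9.1000 / 0.034 = 267.6471

CHF 267.65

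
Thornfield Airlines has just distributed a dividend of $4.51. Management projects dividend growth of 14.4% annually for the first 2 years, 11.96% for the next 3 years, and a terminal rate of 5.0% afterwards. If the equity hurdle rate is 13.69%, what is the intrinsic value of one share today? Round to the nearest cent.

$75.09

Three-stage DDM. Project D₁…D_5; terminal Gordon value at t=5 with g = 0.05; discount at r = 0.1369.
D_1 = 5.1594
D_2 = 5.9024
D_3 = 6.6083
D_4 = 7.3987
D_5 = 8.2836
TV_5 = 8.6977/(0.1369−0.05) = 100.0891
P₀ = Σ Dₜ/(1+r)ᵗ + TV_5/(1+r)^5 = 75.0872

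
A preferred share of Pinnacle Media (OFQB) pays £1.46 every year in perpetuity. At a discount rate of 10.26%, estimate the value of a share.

Zero-growth DDM (perpetuity): P₀ = D/r = 1.46 / 0.1026 = 14.2300

£14.23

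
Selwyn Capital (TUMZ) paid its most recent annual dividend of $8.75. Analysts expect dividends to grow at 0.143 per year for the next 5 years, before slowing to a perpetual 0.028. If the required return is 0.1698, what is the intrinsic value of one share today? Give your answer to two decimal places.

$97.33

Two-stage DDM. Project D₁…D_5 at 0.143, terminal growth 0.028, discount at r = 0.1698.
D_1 = 10.0013
D_2 = 11.4314
D_3 = 13.0661
D_4 = 14.9346
D_5 = 17.0702
Terminal value at t=5: TV = D_6/(r−g) = 17.5482/(0.1698−0.028) = 123.7531
P₀ = 10.0013/(1+0.1698)^1 + 11.4314/(1+0.1698)^2 + 13.0661/(1+0.1698)^3 + 14.9346/(1+0.1698)^4 + 17.0702/(1+0.1698)^5 + 123.7531/(1+0.1698)^5 = 97.3268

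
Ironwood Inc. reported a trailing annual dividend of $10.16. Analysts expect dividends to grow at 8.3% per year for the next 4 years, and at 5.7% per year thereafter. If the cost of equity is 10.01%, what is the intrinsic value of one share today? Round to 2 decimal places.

Two-stage DDM. Project D₁…D_4 at 0.083, terminal growth 0.057, discount at r = 0.1001.
D_1 = 11.0033
D_2 = 11.9166
D_3 = 12.9056
D_4 = 13.9768
Terminal value at t=4: TV = D_5/(r−g) = 14.7735/(0.1001−0.057) = 342.7719
P₀ = 11.0033/(1+0.1001)^1 + 11.9166/(1+0.1001)^2 + 12.9056/(1+0.1001)^3 + 13.9768/(1+0.1001)^4 + 342.7719/(1+0.1001)^4 = 273.1178

$273.12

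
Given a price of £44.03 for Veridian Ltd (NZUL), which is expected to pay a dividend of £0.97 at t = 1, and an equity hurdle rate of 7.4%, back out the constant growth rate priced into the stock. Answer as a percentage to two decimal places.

From P₀ = D₁/(r − g), the implied growth is g = r − D₁/P₀.
g = 0.074 − 0.97/44.03 = 0.074 − 0.02203 = 0.05197

5.20%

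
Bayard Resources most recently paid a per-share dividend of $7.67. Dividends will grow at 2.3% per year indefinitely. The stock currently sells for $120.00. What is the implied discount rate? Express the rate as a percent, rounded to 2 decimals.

8.84%

Rearranging the constant-growth DDM: r = D₁/P₀ + g.
D₁ = 7.67 × (1 + 0.023) = 7.8464.
r = 7.8464 / 120.00 + 0.023 = 0.06539 + 0.023 = 0.08839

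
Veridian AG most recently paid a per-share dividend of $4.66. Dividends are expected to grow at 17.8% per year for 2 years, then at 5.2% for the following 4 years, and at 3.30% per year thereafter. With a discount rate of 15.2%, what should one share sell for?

$54.67

Three-stage DDM. Project D₁…D_6; terminal Gordon value at t=6 with g = 0.033; discount at r = 0.152.
D_1 = 5.4895
D_2 = 6.4666
D_3 = 6.8029
D_4 = 7.1566
D_5 = 7.5288
D_6 = 7.9203
TV_6 = 8.1816/(0.152−0.033) = 68.7532
P₀ = Σ Dₜ/(1+r)ᵗ + TV_6/(1+r)^6 = 54.6661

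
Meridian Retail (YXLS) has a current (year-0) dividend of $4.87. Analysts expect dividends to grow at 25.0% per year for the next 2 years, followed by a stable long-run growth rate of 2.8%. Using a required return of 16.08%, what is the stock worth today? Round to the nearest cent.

Two-stage DDM. Project D₁…D_2 at 0.25, terminal growth 0.028, discount at r = 0.1608.
D_1 = 6.0875
D_2 = 7.6094
Terminal value at t=2: TV = D_3/(r−g) = 7.8224/(0.1608−0.028) = 58.9039
P₀ = 6.0875/(1+0.1608)^1 + 7.6094/(1+0.1608)^2 + 58.9039/(1+0.1608)^2 = 54.6063

$54.61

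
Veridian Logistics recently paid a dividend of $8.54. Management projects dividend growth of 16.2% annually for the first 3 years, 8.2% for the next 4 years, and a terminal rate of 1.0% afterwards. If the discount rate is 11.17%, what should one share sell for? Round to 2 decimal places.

Three-stage DDM. Project D₁…D_7; terminal Gordon value at t=7 with g = 0.01; discount at r = 0.1117.
D_1 = 9.9235
D_2 = 11.5311
D_3 = 13.3991
D_4 = 14.4978
D_5 = 15.6867
D_6 = 16.9730
D_7 = 18.3648
TV_7 = 18.5484/(0.1117−0.01) = 182.3836
P₀ = Σ Dₜ/(1+r)ᵗ + TV_7/(1+r)^7 = 151.3927

$151.39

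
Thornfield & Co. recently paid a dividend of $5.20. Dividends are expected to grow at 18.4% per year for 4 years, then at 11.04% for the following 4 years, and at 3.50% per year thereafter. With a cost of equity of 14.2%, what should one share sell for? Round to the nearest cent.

Three-stage DDM. Project D₁…D_8; terminal Gordon value at t=8 with g = 0.035; discount at r = 0.142.
D_1 = 6.1568
D_2 = 7.2897
D_3 = 8.6309
D_4 = 10.2190
D_5 = 11.3472
D_6 = 12.6000
D_7 = 13.9910
D_8 = 15.5356
TV_8 = 16.0793/(0.142−0.035) = 150.2742
P₀ = Σ Dₜ/(1+r)ᵗ + TV_8/(1+r)^8 = 97.1462

$97.15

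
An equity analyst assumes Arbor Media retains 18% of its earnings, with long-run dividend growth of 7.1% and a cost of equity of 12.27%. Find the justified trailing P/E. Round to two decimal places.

Payout ratio b = 1 − 0.18 = 0.82.
Justified trailing P/E = b(1+g)/(r−g) = 0.82×(1+0.071)/(0.1227−0.071) = 16.9868

16.99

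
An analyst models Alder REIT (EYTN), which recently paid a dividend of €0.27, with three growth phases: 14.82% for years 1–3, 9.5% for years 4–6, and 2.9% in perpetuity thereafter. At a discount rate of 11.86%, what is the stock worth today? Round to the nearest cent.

Three-stage DDM. Project D₁…D_6; terminal Gordon value at t=6 with g = 0.029; discount at r = 0.1186.
D_1 = 0.3100
D_2 = 0.3560
D_3 = 0.4087
D_4 = 0.4475
D_5 = 0.4901
D_6 = 0.5366
TV_6 = 0.5522/(0.1186−0.029) = 6.1626
P₀ = Σ Dₜ/(1+r)ᵗ + TV_6/(1+r)^6 = 4.8389

€4.84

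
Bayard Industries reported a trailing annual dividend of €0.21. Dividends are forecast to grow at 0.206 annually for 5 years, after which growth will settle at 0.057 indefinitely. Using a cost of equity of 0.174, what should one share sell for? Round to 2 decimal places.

Two-stage DDM. Project D₁…D_5 at 0.206, terminal growth 0.057, discount at r = 0.174.
D_1 = 0.2533
D_2 = 0.3054
D_3 = 0.3684
D_4 = 0.4442
D_5 = 0.5357
Terminal value at t=5: TV = D_6/(r−g) = 0.5663/(0.174−0.057) = 4.8400
P₀ = 0.2533/(1+0.174)^1 + 0.3054/(1+0.174)^2 + 0.3684/(1+0.174)^3 + 0.4442/(1+0.174)^4 + 0.5357/(1+0.174)^5 + 4.8400/(1+0.174)^5 = 3.3093

€3.31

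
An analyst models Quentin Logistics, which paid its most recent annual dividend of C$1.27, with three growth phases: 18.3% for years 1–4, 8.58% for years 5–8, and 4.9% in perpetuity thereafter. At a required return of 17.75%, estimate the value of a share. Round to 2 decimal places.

Three-stage DDM. Project D₁…D_8; terminal Gordon value at t=8 with g = 0.049; discount at r = 0.1775.
D_1 = 1.5024
D_2 = 1.7774
D_3 = 2.1026
D_4 = 2.4874
D_5 = 2.7008
D_6 = 2.9325
D_7 = 3.1841
D_8 = 3.4573
TV_8 = 3.6267/(0.1775−0.049) = 28.2237
P₀ = Σ Dₜ/(1+r)ᵗ + TV_8/(1+r)^8 = 17.0201

C$17.02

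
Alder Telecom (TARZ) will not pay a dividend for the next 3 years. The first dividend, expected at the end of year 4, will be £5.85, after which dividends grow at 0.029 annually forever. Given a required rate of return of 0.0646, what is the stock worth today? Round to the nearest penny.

Deferred-dividend DDM. At t=3 the remaining stream is a growing perpetuity with first payment D_4 = 5.85.
V_3 = D_4/(r−g) = 5.85/(0.0646−0.029) = 164.3258
P₀ = V_3/(1+r)^3 = 164.3258/(1+0.0646)^3 = 136.1904

£136.19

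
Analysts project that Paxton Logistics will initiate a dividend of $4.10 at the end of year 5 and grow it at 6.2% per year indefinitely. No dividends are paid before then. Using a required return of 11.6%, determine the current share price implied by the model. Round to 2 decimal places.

$48.95

Deferred-dividend DDM. At t=4 the remaining stream is a growing perpetuity with first payment D_5 = 4.10.
V_4 = D_5/(r−g) = 4.10/(0.116−0.062) = 75.9259
P₀ = V_4/(1+r)^4 = 75.9259/(1+0.116)^4 = 48.9478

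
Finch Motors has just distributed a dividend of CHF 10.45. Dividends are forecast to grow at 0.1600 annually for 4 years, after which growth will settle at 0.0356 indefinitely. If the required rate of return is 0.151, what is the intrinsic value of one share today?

Two-stage DDM. Project D₁…D_4 at 0.16, terminal growth 0.0356, discount at r = 0.151.
D_1 = 12.1220
D_2 = 14.0615
D_3 = 16.3114
D_4 = 18.9212
Terminal value at t=4: TV = D_5/(r−g) = 19.5948/(0.151−0.0356) = 169.7987
P₀ = 12.1220/(1+0.151)^1 + 14.0615/(1+0.151)^2 + 16.3114/(1+0.151)^3 + 18.9212/(1+0.151)^4 + 169.7987/(1+0.151)^4 = 139.3696

CHF 139.37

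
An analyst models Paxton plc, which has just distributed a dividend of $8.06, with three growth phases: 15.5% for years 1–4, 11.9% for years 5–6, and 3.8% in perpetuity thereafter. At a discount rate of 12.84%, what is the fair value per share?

$151.56

Three-stage DDM. Project D₁…D_6; terminal Gordon value at t=6 with g = 0.038; discount at r = 0.1284.
D_1 = 9.3093
D_2 = 10.7522
D_3 = 12.4188
D_4 = 14.3438
D_5 = 16.0507
D_6 = 17.9607
TV_6 = 18.6432/(0.1284−0.038) = 206.2301
P₀ = Σ Dₜ/(1+r)ᵗ + TV_6/(1+r)^6 = 151.5613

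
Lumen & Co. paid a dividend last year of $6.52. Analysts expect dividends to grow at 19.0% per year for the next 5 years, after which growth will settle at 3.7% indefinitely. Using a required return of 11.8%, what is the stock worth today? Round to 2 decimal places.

Two-stage DDM. Project D₁…D_5 at 0.19, terminal growth 0.037, discount at r = 0.118.
D_1 = 7.7588
D_2 = 9.2330
D_3 = 10.9872
D_4 = 13.0748
D_5 = 15.5590
Terminal value at t=5: TV = D_6/(r−g) = 16.1347/(0.118−0.037) = 199.1939
P₀ = 7.7588/(1+0.118)^1 + 9.2330/(1+0.118)^2 + 10.9872/(1+0.118)^3 + 13.0748/(1+0.118)^4 + 15.5590/(1+0.118)^5 + 199.1939/(1+0.118)^5 = 153.5086

$153.51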